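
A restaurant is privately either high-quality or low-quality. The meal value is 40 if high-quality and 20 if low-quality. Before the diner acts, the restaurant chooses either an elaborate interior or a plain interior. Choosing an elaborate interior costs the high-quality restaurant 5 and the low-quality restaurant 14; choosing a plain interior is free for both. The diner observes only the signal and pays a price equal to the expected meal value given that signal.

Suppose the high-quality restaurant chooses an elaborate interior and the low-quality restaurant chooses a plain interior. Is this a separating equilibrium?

No

Under separation the diner infers type exactly: elaborate interior → high-quality (pays 40), plain interior → low-quality (pays 20).
High-quality: elaborate interior gives 40 − 5 = 35; plain interior gives 20 − 0 = 20. No deviation. ✓
Low-quality: plain interior gives 20 − 0 = 20; elaborate interior gives 40 − 14 = 26. Would deviate. ✗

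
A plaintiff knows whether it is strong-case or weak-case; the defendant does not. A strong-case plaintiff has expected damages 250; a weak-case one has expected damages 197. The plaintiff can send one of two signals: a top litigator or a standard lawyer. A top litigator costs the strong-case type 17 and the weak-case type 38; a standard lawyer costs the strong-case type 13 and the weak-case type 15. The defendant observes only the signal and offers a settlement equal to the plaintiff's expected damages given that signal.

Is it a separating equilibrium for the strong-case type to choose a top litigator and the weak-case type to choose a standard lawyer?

If types separate, top litigator earns payment 250 and standard lawyer earns 197.
Strong-case: top litigator gives 250 − 17 = 233; standard lawyer gives 197 − 13 = 184. No deviation. ✓
Weak-case: standard lawyer gives 197 − 15 = 182; top litigator gives 250 − 38 = 212. Would deviate. ✗

No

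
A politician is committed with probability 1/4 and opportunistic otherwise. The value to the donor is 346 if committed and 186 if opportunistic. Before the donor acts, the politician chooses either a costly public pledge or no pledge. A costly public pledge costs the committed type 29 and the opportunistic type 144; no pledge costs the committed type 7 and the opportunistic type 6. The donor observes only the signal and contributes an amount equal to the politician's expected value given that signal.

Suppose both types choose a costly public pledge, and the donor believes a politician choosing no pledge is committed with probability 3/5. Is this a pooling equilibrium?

No

At the pooled signal (pledge) the donor holds the prior 1/4 and pays 1/4·346 + 3/4·186 = 226. Off-path (no pledge) belief 3/5 gives 3/5·346 + 2/5·186 = 282.
Committed: pledge gives 226 − 29 = 197; no pledge gives 282 − 7 = 275. Deviates. ✗
Opportunistic: pledge gives 226 − 144 = 82; no pledge gives 282 − 6 = 276. Deviates. ✗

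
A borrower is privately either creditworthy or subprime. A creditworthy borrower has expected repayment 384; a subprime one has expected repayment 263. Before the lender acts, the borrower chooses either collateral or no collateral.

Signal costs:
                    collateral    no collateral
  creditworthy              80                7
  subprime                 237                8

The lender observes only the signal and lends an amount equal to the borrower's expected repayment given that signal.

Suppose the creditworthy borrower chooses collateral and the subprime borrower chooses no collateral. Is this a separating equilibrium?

Yes

If types separate, collateral earns payment 384 and no collateral earns 263.
Creditworthy: collateral gives 384 − 80 = 304; no collateral gives 263 − 7 = 256. No deviation. ✓
Subprime: no collateral gives 263 − 8 = 255; collateral gives 384 − 237 = 147. No deviation. ✓
Both incentive constraints hold.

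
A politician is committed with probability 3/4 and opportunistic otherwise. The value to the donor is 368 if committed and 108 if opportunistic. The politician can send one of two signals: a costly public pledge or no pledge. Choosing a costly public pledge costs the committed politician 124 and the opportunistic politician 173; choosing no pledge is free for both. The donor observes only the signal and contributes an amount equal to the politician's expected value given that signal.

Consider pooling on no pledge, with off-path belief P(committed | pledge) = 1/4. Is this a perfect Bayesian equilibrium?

At the pooled signal (no pledge) the donor holds the prior 3/4 and pays 3/4·368 + 1/4·108 = 303. Off-path (pledge) belief 1/4 gives 1/4·368 + 3/4·108 = 173.
Committed: no pledge gives 303 − 0 = 303; pledge gives 173 − 124 = 49. Stays. ✓
Opportunistic: no pledge gives 303 − 0 = 303; pledge gives 173 − 173 = 0. Stays. ✓

Yes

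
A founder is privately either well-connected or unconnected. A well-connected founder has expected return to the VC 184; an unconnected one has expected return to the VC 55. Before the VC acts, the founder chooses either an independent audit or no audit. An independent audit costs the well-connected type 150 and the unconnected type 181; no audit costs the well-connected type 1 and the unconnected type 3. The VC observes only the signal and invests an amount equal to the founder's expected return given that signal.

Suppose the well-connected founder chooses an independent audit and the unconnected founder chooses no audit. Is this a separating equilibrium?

If types separate, audit earns payment 184 and no audit earns 55.
Well-connected: audit gives 184 − 150 = 34; no audit gives 55 − 1 = 54. Would deviate. ✗
Unconnected: no audit gives 55 − 3 = 52; audit gives 184 − 181 = 3. No deviation. ✓

No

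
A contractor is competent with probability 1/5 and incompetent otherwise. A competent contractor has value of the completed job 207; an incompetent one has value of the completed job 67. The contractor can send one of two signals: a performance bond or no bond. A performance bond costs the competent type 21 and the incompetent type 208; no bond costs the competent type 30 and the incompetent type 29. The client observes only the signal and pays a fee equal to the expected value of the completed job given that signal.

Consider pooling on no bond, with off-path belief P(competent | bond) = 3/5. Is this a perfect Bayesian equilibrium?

No

At the pooled signal (no bond) the client holds the prior 1/5 and pays 1/5·207 + 4/5·67 = 95. Off-path (bond) belief 3/5 gives 3/5·207 + 2/5·67 = 151.
Competent: no bond gives 95 − 30 = 65; bond gives 151 − 21 = 130. Deviates. ✗
Incompetent: no bond gives 95 − 29 = 66; bond gives 151 − 208 = -57. Stays. ✓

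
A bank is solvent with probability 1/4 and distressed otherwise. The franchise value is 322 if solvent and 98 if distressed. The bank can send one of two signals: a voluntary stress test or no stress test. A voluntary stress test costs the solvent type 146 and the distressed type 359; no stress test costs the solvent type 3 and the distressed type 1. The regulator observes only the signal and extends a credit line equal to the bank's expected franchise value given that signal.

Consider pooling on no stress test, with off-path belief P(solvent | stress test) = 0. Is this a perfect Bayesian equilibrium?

Yes

At the pooled signal (no stress test) the regulator holds the prior 1/4 and pays 1/4·322 + 3/4·98 = 154. Off-path (stress test) belief 0 gives 0·322 + 1·98 = 98.
Solvent: no stress test gives 154 − 3 = 151; stress test gives 98 − 146 = -48. Stays. ✓
Distressed: no stress test gives 154 − 1 = 153; stress test gives 98 − 359 = -261. Stays. ✓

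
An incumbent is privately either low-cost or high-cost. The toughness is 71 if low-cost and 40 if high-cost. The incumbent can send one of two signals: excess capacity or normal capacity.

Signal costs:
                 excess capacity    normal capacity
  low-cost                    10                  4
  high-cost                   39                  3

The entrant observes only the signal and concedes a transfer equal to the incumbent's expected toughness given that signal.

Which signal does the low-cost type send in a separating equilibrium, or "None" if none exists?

Try low-cost → excess capacity, high-cost → normal capacity:
  If types separate, excess capacity earns payment 71 and normal capacity earns 40.
  Low-cost: excess capacity gives 71 − 10 = 61; normal capacity gives 40 − 4 = 36. No deviation. ✓
  High-cost: normal capacity gives 40 − 3 = 37; excess capacity gives 71 − 39 = 32. No deviation. ✓
Both hold — the low-cost type sends excess capacity.

excess capacity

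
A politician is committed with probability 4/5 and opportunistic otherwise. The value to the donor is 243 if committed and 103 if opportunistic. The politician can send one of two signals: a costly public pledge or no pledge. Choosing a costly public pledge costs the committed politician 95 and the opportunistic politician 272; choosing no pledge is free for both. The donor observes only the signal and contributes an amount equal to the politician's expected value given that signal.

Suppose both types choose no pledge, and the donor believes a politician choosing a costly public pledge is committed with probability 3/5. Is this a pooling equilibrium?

Yes

On the equilibrium path (no pledge) the donor holds the prior 4/5 and pays 4/5·243 + 1/5·103 = 215. Off-path (pledge) belief 3/5 gives 3/5·243 + 2/5·103 = 187.
Committed: no pledge gives 215 − 0 = 215; pledge gives 187 − 95 = 92. Stays. ✓
Opportunistic: no pledge gives 215 − 0 = 215; pledge gives 187 − 272 = -85. Stays. ✓
Beliefs are Bayes-consistent on-path and both types best-respond.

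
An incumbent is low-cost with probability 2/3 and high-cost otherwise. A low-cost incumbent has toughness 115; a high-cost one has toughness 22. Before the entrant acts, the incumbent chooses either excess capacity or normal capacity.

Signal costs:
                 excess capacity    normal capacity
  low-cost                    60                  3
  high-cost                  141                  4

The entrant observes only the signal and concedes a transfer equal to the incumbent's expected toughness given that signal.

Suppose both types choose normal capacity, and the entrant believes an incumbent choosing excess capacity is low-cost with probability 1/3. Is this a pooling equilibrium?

At the pooled signal (normal capacity) the entrant holds the prior 2/3 and pays 2/3·115 + 1/3·22 = 84. Off-path (excess capacity) belief 1/3 gives 1/3·115 + 2/3·22 = 53.
Low-cost: normal capacity gives 84 − 3 = 81; excess capacity gives 53 − 60 = -7. Stays. ✓
High-cost: normal capacity gives 84 − 4 = 80; excess capacity gives 53 − 141 = -88. Stays. ✓

Yes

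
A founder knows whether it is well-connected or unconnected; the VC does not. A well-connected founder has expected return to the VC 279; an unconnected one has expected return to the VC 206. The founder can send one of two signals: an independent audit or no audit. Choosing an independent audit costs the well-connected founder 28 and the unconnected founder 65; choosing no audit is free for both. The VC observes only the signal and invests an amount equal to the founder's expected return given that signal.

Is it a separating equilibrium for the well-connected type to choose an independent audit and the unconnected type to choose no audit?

No

Under separation the VC infers type exactly: audit → well-connected (pays 279), no audit → unconnected (pays 206).
Well-connected: audit gives 279 − 28 = 251; no audit gives 206 − 0 = 206. No deviation. ✓
Unconnected: no audit gives 206 − 0 = 206; audit gives 279 − 65 = 214. Would deviate. ✗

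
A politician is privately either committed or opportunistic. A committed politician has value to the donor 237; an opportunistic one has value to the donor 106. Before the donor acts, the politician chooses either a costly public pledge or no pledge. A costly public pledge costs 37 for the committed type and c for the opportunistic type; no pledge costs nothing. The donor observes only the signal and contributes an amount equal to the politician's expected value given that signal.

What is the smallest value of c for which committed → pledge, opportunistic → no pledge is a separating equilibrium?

Under separation: pledge → committed (pays 237); no pledge → opportunistic (pays 106).
Committed: 237 − 37 = 200 ≥ 106 − 0 = 106. Holds regardless of c. ✓
Opportunistic: 106 − 0 ≥ 237 − c, so c ≥ 237 − 106 = 131.

131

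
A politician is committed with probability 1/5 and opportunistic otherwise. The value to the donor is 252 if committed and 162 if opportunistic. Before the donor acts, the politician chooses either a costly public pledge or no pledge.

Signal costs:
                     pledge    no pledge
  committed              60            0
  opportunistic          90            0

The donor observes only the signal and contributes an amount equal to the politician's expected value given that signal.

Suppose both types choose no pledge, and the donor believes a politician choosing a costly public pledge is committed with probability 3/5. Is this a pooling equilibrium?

At the pooled signal (no pledge) the donor holds the prior 1/5 and pays 1/5·252 + 4/5·162 = 180. Off-path (pledge) belief 3/5 gives 3/5·252 + 2/5·162 = 216.
Committed: no pledge gives 180 − 0 = 180; pledge gives 216 − 60 = 156. Stays. ✓
Opportunistic: no pledge gives 180 − 0 = 180; pledge gives 216 − 90 = 126. Stays. ✓

Yes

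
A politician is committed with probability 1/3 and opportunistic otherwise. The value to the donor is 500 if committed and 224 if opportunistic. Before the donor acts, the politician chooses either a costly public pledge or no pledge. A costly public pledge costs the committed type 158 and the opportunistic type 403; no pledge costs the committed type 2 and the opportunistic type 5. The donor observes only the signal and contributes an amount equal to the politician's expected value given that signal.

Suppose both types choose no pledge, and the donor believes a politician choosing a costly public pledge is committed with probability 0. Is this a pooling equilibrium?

At the pooled signal (no pledge) the donor holds the prior 1/3 and pays 1/3·500 + 2/3·224 = 316. Off-path (pledge) belief 0 gives 0·500 + 1·224 = 224.
Committed: no pledge gives 316 − 2 = 314; pledge gives 224 − 158 = 66. Stays. ✓
Opportunistic: no pledge gives 316 − 5 = 311; pledge gives 224 − 403 = -179. Stays. ✓

Yes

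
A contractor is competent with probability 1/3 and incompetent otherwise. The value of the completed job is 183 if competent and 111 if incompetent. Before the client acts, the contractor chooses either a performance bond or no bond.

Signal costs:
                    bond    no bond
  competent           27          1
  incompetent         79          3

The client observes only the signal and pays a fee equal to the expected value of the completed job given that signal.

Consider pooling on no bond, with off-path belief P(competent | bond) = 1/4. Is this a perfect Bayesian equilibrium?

On the equilibrium path (no bond) the client holds the prior 1/3 and pays 1/3·183 + 2/3·111 = 135. Off-path (bond) belief 1/4 gives 1/4·183 + 3/4·111 = 129.
Competent: no bond gives 135 − 1 = 134; bond gives 129 − 27 = 102. Stays. ✓
Incompetent: no bond gives 135 − 3 = 132; bond gives 129 − 79 = 50. Stays. ✓
Beliefs are Bayes-consistent on-path and both types best-respond.

Yes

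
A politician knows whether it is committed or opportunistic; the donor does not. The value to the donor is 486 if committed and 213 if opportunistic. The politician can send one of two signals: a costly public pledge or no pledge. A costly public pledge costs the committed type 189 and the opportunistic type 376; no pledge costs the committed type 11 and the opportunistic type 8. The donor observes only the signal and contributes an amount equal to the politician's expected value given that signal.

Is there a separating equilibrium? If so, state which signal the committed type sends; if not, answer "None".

Try committed → pledge, opportunistic → no pledge:
  Under separation the donor infers type exactly: pledge → committed (pays 486), no pledge → opportunistic (pays 213).
  Committed: pledge gives 486 − 189 = 297; no pledge gives 213 − 11 = 202. No deviation. ✓
  Opportunistic: no pledge gives 213 − 8 = 205; pledge gives 486 − 376 = 110. No deviation. ✓
Both hold — the committed type sends pledge.

pledge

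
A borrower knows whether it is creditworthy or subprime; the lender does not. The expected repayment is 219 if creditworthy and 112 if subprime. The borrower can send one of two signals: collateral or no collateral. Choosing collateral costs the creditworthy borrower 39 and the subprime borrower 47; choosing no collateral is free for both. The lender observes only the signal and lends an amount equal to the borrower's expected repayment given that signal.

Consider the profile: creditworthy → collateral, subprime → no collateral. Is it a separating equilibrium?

Under separation the lender infers type exactly: collateral → creditworthy (pays 219), no collateral → subprime (pays 112).
Creditworthy: collateral gives 219 − 39 = 180; no collateral gives 112 − 0 = 112. No deviation. ✓
Subprime: no collateral gives 112 − 0 = 112; collateral gives 219 − 47 = 172. Would deviate. ✗

No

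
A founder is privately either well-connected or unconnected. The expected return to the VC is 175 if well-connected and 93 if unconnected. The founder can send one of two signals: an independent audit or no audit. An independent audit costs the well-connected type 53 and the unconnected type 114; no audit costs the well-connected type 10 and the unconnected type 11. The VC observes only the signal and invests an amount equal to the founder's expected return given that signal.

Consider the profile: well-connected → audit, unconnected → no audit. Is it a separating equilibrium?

Yes

If types separate, audit earns payment 175 and no audit earns 93.
Well-connected: audit gives 175 − 53 = 122; no audit gives 93 − 10 = 83. No deviation. ✓
Unconnected: no audit gives 93 − 11 = 82; audit gives 175 − 114 = 61. No deviation. ✓
Neither type gains from mimicking the other.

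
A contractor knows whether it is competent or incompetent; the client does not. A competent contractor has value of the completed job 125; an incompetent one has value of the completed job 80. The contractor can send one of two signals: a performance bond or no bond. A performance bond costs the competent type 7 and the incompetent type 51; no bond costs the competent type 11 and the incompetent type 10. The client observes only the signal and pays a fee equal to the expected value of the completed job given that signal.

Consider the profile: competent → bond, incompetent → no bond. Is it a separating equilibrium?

If types separate, bond earns payment 125 and no bond earns 80.
Competent: bond gives 125 − 7 = 118; no bond gives 80 − 11 = 69. No deviation. ✓
Incompetent: no bond gives 80 − 10 = 70; bond gives 125 − 51 = 74. Would deviate. ✗

No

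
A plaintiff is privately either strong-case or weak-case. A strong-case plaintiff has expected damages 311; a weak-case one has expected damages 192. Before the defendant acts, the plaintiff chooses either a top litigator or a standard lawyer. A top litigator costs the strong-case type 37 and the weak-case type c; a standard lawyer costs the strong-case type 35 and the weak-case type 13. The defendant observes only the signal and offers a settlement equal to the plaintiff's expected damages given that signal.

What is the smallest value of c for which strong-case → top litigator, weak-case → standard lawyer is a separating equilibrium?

Under separation: top litigator → strong-case (pays 311); standard lawyer → weak-case (pays 192).
Strong-case: 311 − 37 = 274 ≥ 192 − 35 = 157. Holds regardless of c. ✓
Weak-case: 192 − 13 ≥ 311 − c, so c ≥ 311 − 179 = 132.

132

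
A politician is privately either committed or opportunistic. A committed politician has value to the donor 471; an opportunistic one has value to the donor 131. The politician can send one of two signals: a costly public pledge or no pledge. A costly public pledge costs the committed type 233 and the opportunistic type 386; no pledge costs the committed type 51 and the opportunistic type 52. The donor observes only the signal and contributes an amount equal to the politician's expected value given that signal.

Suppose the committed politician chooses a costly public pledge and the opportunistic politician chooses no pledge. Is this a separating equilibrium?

No

If types separate, pledge earns payment 471 and no pledge earns 131.
Committed: pledge gives 471 − 233 = 238; no pledge gives 131 − 51 = 80. No deviation. ✓
Opportunistic: no pledge gives 131 − 52 = 79; pledge gives 471 − 386 = 85. Would deviate. ✗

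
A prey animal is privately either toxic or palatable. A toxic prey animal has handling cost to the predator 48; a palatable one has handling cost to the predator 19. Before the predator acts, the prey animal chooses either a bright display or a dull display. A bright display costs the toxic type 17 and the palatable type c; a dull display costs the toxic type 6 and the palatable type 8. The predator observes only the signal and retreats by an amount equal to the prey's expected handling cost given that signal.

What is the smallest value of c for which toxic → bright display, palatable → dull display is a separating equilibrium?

Under separation: bright display → toxic (pays 48); dull display → palatable (pays 19).
Toxic: 48 − 17 = 31 ≥ 19 − 6 = 13. Holds regardless of c. ✓
Palatable: 19 − 8 ≥ 48 − c, so c ≥ 48 − 11 = 37.

37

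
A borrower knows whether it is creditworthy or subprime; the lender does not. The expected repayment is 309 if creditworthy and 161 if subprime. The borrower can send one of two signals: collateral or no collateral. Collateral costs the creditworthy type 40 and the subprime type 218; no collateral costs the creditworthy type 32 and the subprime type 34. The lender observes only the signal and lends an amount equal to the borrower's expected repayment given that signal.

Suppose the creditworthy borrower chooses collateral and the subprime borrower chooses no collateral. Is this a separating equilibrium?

If types separate, collateral earns payment 309 and no collateral earns 161.
Creditworthy: collateral gives 309 − 40 = 269; no collateral gives 161 − 32 = 129. No deviation. ✓
Subprime: no collateral gives 161 − 34 = 127; collateral gives 309 − 218 = 91. No deviation. ✓
Neither type gains from mimicking the other.

Yes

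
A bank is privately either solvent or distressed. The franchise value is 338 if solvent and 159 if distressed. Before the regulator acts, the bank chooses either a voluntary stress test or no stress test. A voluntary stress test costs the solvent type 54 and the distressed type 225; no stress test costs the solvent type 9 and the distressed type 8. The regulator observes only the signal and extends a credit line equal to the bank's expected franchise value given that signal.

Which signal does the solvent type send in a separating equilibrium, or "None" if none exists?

Try solvent → stress test, distressed → no stress test:
  If types separate, stress test earns payment 338 and no stress test earns 159.
  Solvent: stress test gives 338 − 54 = 284; no stress test gives 159 − 9 = 150. No deviation. ✓
  Distressed: no stress test gives 159 − 8 = 151; stress test gives 338 − 225 = 113. No deviation. ✓
Both hold — the solvent type sends stress test.

stress test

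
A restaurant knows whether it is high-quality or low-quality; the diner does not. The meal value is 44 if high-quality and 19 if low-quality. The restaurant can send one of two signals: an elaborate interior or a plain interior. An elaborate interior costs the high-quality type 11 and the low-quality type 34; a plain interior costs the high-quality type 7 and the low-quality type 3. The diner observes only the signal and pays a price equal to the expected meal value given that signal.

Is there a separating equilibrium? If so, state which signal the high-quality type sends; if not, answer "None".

elaborate interior

Try high-quality → elaborate interior, low-quality → plain interior:
  Under separation the diner infers type exactly: elaborate interior → high-quality (pays 44), plain interior → low-quality (pays 19).
  High-quality: elaborate interior gives 44 − 11 = 33; plain interior gives 19 − 7 = 12. No deviation. ✓
  Low-quality: plain interior gives 19 − 3 = 16; elaborate interior gives 44 − 34 = 10. No deviation. ✓
Both hold — the high-quality type sends elaborate interior.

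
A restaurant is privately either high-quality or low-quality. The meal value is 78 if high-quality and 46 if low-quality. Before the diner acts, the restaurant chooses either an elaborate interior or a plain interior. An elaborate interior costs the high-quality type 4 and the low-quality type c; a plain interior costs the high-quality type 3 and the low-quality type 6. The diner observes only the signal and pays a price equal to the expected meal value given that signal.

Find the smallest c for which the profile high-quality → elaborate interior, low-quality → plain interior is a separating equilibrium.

38

Under separation: elaborate interior → high-quality (pays 78); plain interior → low-quality (pays 46).
High-quality: 78 − 4 = 74 ≥ 46 − 3 = 43. Holds regardless of c. ✓
Low-quality: 46 − 6 ≥ 78 − c, so c ≥ 78 − 40 = 38.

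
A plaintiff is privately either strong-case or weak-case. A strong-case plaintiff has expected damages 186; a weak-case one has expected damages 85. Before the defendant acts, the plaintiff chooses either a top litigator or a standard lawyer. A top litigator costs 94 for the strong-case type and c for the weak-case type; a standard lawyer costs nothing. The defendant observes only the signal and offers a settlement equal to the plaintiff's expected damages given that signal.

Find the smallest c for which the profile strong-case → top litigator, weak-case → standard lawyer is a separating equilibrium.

Under separation: top litigator → strong-case (pays 186); standard lawyer → weak-case (pays 85).
Strong-case: 186 − 94 = 92 ≥ 85 − 0 = 85. Holds regardless of c. ✓
Weak-case: 85 − 0 ≥ 186 − c, so c ≥ 186 − 85 = 101.

101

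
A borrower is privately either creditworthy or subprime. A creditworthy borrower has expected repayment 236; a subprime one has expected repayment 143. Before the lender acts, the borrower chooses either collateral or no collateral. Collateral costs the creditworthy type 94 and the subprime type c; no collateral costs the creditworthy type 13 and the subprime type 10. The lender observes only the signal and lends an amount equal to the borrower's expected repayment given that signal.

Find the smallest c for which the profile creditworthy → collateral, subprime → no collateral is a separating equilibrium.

103

Under separation: collateral → creditworthy (pays 236); no collateral → subprime (pays 143).
Creditworthy: 236 − 94 = 142 ≥ 143 − 13 = 130. Holds regardless of c. ✓
Subprime: 143 − 10 ≥ 236 − c, so c ≥ 236 − 133 = 103.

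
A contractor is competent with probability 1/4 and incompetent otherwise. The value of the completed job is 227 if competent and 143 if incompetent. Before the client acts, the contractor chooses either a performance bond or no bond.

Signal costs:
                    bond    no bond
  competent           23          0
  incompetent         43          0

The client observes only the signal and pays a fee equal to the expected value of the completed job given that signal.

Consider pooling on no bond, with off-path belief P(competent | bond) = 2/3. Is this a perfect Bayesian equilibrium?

On the equilibrium path (no bond) the client holds the prior 1/4 and pays 1/4·227 + 3/4·143 = 164. Off-path (bond) belief 2/3 gives 2/3·227 + 1/3·143 = 199.
Competent: no bond gives 164 − 0 = 164; bond gives 199 − 23 = 176. Deviates. ✗
Incompetent: no bond gives 164 − 0 = 164; bond gives 199 − 43 = 156. Stays. ✓

No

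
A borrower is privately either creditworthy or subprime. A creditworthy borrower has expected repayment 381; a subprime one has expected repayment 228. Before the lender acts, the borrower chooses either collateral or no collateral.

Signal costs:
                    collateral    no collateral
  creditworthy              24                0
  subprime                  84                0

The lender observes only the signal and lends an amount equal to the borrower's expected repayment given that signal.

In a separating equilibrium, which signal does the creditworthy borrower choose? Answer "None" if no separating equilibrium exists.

None

Try creditworthy → collateral, subprime → no collateral:
  Under separation the lender infers type exactly: collateral → creditworthy (pays 381), no collateral → subprime (pays 228).
  Creditworthy: collateral gives 381 − 24 = 357; no collateral gives 228 − 0 = 228. No deviation. ✓
  Subprime: no collateral gives 228 − 0 = 228; collateral gives 381 − 84 = 297. Would deviate. ✗
Try creditworthy → no collateral, subprime → collateral:
  Under separation the lender infers type exactly: no collateral → creditworthy (pays 381), collateral → subprime (pays 228).
  Creditworthy: no collateral gives 381 − 0 = 381; collateral gives 228 − 24 = 204. No deviation. ✓
  Subprime: collateral gives 228 − 84 = 144; no collateral gives 381 − 0 = 381. Would deviate. ✗
Neither assignment is incentive-compatible.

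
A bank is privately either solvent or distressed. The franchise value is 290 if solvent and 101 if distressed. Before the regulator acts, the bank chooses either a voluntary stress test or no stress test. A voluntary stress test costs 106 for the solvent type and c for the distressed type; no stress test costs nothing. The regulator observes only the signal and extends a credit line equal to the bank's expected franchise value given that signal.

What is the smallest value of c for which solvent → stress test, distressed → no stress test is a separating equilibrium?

189

Under separation: stress test → solvent (pays 290); no stress test → distressed (pays 101).
Solvent: 290 − 106 = 184 ≥ 101 − 0 = 101. Holds regardless of c. ✓
Distressed: 101 − 0 ≥ 290 − c, so c ≥ 290 − 101 = 189.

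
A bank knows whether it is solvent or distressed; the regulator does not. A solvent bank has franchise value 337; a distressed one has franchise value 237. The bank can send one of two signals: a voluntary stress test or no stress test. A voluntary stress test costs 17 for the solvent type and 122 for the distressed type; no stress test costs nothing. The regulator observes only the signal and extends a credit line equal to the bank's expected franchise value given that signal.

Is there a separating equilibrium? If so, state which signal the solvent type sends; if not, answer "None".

stress test

Try solvent → stress test, distressed → no stress test:
  Under separation the regulator infers type exactly: stress test → solvent (pays 337), no stress test → distressed (pays 237).
  Solvent: stress test gives 337 − 17 = 320; no stress test gives 237 − 0 = 237. No deviation. ✓
  Distressed: no stress test gives 237 − 0 = 237; stress test gives 337 − 122 = 215. No deviation. ✓
Both hold — the solvent type sends stress test.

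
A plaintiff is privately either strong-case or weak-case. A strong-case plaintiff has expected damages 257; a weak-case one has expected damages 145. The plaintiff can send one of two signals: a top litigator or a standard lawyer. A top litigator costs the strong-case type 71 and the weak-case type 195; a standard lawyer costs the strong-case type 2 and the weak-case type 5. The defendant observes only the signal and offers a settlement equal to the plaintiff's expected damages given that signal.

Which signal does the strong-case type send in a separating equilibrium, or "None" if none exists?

top litigator

Try strong-case → top litigator, weak-case → standard lawyer:
  If types separate, top litigator earns payment 257 and standard lawyer earns 145.
  Strong-case: top litigator gives 257 − 71 = 186; standard lawyer gives 145 − 2 = 143. No deviation. ✓
  Weak-case: standard lawyer gives 145 − 5 = 140; top litigator gives 257 − 195 = 62. No deviation. ✓
Both hold — the strong-case type sends top litigator.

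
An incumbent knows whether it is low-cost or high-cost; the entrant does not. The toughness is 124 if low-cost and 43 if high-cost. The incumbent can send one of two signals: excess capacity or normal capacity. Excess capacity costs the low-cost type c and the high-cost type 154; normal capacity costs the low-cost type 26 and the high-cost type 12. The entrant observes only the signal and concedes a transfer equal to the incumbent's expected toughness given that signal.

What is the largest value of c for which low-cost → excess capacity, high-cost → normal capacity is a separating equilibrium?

Under separation: excess capacity → low-cost (pays 124); normal capacity → high-cost (pays 43).
High-cost: 43 − 12 = 31 ≥ 124 − 154 = -30. Holds regardless of c. ✓
Low-cost: 124 − c ≥ 43 − 26, so c ≤ 124 − 17 = 107.

107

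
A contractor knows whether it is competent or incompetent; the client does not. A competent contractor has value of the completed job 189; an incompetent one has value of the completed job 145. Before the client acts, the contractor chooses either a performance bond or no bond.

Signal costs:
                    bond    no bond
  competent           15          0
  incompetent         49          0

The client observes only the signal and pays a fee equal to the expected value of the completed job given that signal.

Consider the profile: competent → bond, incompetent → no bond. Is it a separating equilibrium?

If types separate, bond earns payment 189 and no bond earns 145.
Competent: bond gives 189 − 15 = 174; no bond gives 145 − 0 = 145. No deviation. ✓
Incompetent: no bond gives 145 − 0 = 145; bond gives 189 − 49 = 140. No deviation. ✓
Neither type gains from mimicking the other.

Yes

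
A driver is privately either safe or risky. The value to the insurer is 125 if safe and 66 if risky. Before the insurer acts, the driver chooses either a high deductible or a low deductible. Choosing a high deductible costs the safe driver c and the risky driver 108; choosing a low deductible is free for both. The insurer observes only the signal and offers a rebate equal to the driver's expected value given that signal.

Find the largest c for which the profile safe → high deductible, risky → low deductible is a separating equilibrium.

Under separation: high deductible → safe (pays 125); low deductible → risky (pays 66).
Risky: 66 − 0 = 66 ≥ 125 − 108 = 17. Holds regardless of c. ✓
Safe: 125 − c ≥ 66 − 0, so c ≤ 125 − 66 = 59.

59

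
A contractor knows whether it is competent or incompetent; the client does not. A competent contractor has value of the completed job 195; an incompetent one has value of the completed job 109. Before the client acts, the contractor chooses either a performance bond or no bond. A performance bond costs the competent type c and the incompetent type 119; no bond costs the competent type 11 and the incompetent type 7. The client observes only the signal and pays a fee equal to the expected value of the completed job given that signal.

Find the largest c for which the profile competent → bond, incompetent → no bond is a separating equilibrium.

Under separation: bond → competent (pays 195); no bond → incompetent (pays 109).
Incompetent: 109 − 7 = 102 ≥ 195 − 119 = 76. Holds regardless of c. ✓
Competent: 195 − c ≥ 109 − 11, so c ≤ 195 − 98 = 97.

97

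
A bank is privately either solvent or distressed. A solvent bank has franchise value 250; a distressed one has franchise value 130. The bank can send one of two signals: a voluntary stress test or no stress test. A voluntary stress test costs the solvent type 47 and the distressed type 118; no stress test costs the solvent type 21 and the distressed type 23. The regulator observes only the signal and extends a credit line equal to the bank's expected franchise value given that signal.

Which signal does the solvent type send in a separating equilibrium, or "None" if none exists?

Try solvent → stress test, distressed → no stress test:
  If types separate, stress test earns payment 250 and no stress test earns 130.
  Solvent: stress test gives 250 − 47 = 203; no stress test gives 130 − 21 = 109. No deviation. ✓
  Distressed: no stress test gives 130 − 23 = 107; stress test gives 250 − 118 = 132. Would deviate. ✗
Try solvent → no stress test, distressed → stress test:
  If types separate, no stress test earns payment 250 and stress test earns 130.
  Solvent: no stress test gives 250 − 21 = 229; stress test gives 130 − 47 = 83. No deviation. ✓
  Distressed: stress test gives 130 − 118 = 12; no stress test gives 250 − 23 = 227. Would deviate. ✗
Neither assignment is incentive-compatible.

None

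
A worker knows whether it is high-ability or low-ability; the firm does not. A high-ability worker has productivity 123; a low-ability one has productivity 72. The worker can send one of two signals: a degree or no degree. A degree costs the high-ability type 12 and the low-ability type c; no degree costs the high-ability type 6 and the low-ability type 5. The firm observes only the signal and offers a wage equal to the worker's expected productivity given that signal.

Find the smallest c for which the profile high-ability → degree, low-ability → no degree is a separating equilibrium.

56

Under separation: degree → high-ability (pays 123); no degree → low-ability (pays 72).
High-ability: 123 − 12 = 111 ≥ 72 − 6 = 66. Holds regardless of c. ✓
Low-ability: 72 − 5 ≥ 123 − c, so c ≥ 123 − 67 = 56.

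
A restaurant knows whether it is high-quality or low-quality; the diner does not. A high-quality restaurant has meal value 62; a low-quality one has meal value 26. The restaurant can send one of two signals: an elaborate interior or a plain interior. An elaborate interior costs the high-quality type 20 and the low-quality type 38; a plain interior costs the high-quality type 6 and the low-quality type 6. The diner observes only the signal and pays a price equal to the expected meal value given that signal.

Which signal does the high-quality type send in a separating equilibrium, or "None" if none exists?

Try high-quality → elaborate interior, low-quality → plain interior:
  If types separate, elaborate interior earns payment 62 and plain interior earns 26.
  High-quality: elaborate interior gives 62 − 20 = 42; plain interior gives 26 − 6 = 20. No deviation. ✓
  Low-quality: plain interior gives 26 − 6 = 20; elaborate interior gives 62 − 38 = 24. Would deviate. ✗
Try high-quality → plain interior, low-quality → elaborate interior:
  If types separate, plain interior earns payment 62 and elaborate interior earns 26.
  High-quality: plain interior gives 62 − 6 = 56; elaborate interior gives 26 − 20 = 6. No deviation. ✓
  Low-quality: elaborate interior gives 26 − 38 = -12; plain interior gives 62 − 6 = 56. Would deviate. ✗
Neither assignment is incentive-compatible.

None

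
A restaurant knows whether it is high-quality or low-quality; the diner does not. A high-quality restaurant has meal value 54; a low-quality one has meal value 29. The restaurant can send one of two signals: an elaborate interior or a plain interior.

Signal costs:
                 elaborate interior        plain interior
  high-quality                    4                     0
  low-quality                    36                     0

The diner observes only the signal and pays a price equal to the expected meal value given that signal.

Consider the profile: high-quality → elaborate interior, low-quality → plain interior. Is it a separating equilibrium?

If types separate, elaborate interior earns payment 54 and plain interior earns 29.
High-quality: elaborate interior gives 54 − 4 = 50; plain interior gives 29 − 0 = 29. No deviation. ✓
Low-quality: plain interior gives 29 − 0 = 29; elaborate interior gives 54 − 36 = 18. No deviation. ✓
Neither type gains from mimicking the other.

Yes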